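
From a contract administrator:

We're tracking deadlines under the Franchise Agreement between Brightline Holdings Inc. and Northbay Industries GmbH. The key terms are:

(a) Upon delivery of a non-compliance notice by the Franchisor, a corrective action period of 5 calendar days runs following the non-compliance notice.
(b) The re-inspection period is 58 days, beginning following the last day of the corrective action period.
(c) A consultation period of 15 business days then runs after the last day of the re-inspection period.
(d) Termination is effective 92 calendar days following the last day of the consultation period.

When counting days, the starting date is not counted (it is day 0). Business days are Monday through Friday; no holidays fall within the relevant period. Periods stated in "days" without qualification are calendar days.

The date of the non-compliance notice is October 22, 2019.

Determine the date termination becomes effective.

The last day of the corrective action period: October 22, 2019 + 5 days = October 27, 2019.
The last day of the re-inspection period: 58 calendar days after October 27, 2019 is December 24, 2019.
The last day of the consultation period: 15 business days after Tuesday, December 24, 2019, skipping weekends — Dec 25, Dec 26, Dec 27, Dec 30, …, Jan 10, Jan 13, Jan 14 — lands on Tuesday, January 14, 2020.
The date termination becomes effective: 92 calendar days after January 14, 2020 is April 15, 2020.

April 15, 2020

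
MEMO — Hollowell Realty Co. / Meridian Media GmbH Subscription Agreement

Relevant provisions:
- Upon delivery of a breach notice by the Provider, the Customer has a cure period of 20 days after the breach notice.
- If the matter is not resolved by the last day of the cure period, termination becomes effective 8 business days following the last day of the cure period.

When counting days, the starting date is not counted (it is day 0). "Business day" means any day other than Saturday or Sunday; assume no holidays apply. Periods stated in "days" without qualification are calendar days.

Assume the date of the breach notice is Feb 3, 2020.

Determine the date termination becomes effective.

Mar 4, 2020

The last day of the cure period: Feb 3, 2020 + 20 days = Feb 23, 2020.
The date termination becomes effective: 8 business days after Sunday, Feb 23, 2020, skipping weekends — Feb 24, Feb 25, Feb 26, Feb 27, Feb 28, Mar 2, Mar 3, Mar 4 — lands on Wednesday, Mar 4, 2020.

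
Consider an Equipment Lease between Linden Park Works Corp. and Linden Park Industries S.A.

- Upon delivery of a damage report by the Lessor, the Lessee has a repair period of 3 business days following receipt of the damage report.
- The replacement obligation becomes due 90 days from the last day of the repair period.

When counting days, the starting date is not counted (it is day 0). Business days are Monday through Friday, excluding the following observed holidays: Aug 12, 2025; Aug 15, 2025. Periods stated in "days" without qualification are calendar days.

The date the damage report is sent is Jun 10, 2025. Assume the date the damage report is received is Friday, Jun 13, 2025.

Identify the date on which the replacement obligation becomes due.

Sep 16, 2025

The last day of the repair period: 3 business days after Friday, Jun 13, 2025, skipping weekends — Jun 16, Jun 17, Jun 18 — lands on Wednesday, Jun 18, 2025.
The date on which the replacement obligation becomes due: Jun 18, 2025 + 90 days = Sep 16, 2025.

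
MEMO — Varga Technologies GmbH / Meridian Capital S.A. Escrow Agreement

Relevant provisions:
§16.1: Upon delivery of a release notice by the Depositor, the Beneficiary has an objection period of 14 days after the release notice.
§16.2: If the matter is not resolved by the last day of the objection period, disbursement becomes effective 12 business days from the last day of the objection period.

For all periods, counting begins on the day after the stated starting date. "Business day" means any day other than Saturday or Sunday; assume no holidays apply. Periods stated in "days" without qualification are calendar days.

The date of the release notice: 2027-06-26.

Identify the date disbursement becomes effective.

2027-07-27

The last day of the objection period: 2027-06-26 + 14 days = 2027-07-10.
From Saturday, 2027-07-10, 12 business days (Jul 12, Jul 13, Jul 14, Jul 15, …, Jul 23, Jul 26, Jul 27, skipping weekends) brings us to Tuesday, 2027-07-27, which is the date disbursement becomes effective.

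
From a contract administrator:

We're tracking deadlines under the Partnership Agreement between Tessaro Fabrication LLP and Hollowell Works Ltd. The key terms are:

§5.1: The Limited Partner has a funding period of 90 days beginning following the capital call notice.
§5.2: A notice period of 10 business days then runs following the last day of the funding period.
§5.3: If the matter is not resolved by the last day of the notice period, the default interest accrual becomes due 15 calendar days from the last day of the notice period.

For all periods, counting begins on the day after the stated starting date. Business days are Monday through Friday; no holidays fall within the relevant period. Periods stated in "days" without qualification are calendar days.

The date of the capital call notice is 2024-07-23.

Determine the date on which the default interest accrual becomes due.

2024-11-19

Adding 90 calendar days to 2024-07-23 gives 2024-10-21, which is the last day of the funding period.
From Monday, 2024-10-21, 10 business days (Oct 22, Oct 23, Oct 24, Oct 25, Oct 28, Oct 29, Oct 30, Oct 31, Nov 1, Nov 4, skipping weekends) brings us to Monday, 2024-11-04, which is the last day of the notice period.
Adding 15 calendar days to 2024-11-04 gives 2024-11-19, which is the date on which the default interest accrual becomes due.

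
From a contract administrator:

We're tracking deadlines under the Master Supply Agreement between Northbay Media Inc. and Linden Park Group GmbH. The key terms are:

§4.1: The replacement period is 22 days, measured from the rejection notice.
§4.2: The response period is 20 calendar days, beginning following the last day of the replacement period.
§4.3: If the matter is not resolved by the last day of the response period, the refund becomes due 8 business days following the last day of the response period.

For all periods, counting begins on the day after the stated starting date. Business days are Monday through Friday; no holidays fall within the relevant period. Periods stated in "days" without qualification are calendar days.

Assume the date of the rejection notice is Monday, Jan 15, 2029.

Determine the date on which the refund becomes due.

The last day of the replacement period: 22 calendar days after Jan 15, 2029 is Feb 6, 2029.
Adding 20 calendar days to Feb 6, 2029 gives Feb 26, 2029, which is the last day of the response period.
From Monday, Feb 26, 2029, 8 business days (Feb 27, Feb 28, Mar 1, Mar 2, Mar 5, Mar 6, Mar 7, Mar 8, skipping weekends) brings us to Thursday, Mar 8, 2029, which is the date on which the refund becomes due.

Mar 8, 2029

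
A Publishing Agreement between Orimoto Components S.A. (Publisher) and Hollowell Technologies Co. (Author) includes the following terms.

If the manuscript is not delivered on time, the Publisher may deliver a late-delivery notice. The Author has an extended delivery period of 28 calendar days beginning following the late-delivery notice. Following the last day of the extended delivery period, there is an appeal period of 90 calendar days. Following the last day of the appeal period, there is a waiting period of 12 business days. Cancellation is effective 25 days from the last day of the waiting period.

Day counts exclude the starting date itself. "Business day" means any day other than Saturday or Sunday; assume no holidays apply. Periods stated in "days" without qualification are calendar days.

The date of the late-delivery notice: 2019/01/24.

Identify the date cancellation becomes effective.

Adding 28 calendar days to 2019/01/24 gives 2019/02/21, which is the last day of the extended delivery period.
The last day of the appeal period: 90 calendar days after 2019/02/21 is 2019/05/22.
The last day of the waiting period: 12 business days after Wednesday, 2019/05/22, skipping weekends — May 23, May 24, May 27, May 28, …, Jun 5, Jun 6, Jun 7 — lands on Friday, 2019/06/07.
Adding 25 calendar days to 2019/06/07 gives 2019/07/02, which is the date cancellation becomes effective.

2019/07/02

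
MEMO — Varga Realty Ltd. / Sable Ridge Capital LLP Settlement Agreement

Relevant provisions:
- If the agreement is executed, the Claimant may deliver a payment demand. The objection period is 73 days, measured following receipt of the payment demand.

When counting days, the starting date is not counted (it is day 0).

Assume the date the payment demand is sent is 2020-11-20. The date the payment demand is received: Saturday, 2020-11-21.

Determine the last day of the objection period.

2021-02-02

Adding 73 calendar days to 2020-11-21 gives 2021-02-02, which is the last day of the objection period.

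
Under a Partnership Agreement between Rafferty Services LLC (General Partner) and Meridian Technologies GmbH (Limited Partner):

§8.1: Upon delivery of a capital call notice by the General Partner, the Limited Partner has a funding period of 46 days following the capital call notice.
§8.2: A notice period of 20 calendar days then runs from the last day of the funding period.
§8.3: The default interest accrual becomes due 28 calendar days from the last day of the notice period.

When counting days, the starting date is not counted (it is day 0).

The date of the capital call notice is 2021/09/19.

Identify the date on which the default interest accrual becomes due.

2021/12/22

The last day of the funding period: 2021/09/19 + 46 days = 2021/11/04.
The last day of the notice period: 2021/11/04 + 20 days = 2021/11/24.
The date on which the default interest accrual becomes due: 2021/11/24 + 28 days = 2021/12/22.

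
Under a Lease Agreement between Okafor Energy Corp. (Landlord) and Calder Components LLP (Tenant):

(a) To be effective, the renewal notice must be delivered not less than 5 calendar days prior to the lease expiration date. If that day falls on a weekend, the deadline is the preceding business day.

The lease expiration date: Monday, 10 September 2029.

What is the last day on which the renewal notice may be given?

Counting back 5 calendar days from 10 September 2029 gives 5 September 2029. That is a Wednesday, so no adjustment is needed.

5 September 2029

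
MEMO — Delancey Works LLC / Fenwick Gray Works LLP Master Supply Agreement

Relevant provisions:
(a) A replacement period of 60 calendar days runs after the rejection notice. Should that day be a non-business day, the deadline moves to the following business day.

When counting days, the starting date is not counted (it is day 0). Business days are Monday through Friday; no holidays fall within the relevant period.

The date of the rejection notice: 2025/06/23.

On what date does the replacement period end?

The last day of the replacement period: 2025/06/23 + 60 days = 2025/08/22. 2025/08/22 is a Friday, so no roll-forward applies.

2025/08/22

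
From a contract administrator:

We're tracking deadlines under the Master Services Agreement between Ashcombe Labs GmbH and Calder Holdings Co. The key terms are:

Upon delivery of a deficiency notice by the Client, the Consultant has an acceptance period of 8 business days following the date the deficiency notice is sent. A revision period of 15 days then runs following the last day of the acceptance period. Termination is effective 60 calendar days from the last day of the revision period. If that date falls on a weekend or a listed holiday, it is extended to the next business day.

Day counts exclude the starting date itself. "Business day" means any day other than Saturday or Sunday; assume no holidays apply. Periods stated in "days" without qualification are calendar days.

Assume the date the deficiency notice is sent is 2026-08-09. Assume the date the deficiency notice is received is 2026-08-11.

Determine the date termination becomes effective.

The last day of the acceptance period: counting 8 business days from Sunday, 2026-08-09 (Aug 10, Aug 11, Aug 12, Aug 13, Aug 14, Aug 17, Aug 18, Aug 19, skipping weekends) reaches Wednesday, 2026-08-19.
The last day of the revision period: 2026-08-19 + 15 days = 2026-09-03.
The date termination becomes effective: 60 calendar days after 2026-09-03 is 2026-11-02. 2026-11-02 is a Monday, so no roll-forward applies.

2026-11-02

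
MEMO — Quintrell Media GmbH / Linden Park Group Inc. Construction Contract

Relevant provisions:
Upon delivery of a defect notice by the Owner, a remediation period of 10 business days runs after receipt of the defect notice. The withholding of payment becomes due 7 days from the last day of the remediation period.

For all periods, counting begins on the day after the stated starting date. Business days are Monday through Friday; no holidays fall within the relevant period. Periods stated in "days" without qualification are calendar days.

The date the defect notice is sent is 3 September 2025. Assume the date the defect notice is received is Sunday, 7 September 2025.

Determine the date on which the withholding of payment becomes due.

The last day of the remediation period: counting 10 business days from Sunday, 7 September 2025 (Sep 8, Sep 9, Sep 10, Sep 11, Sep 12, Sep 15, Sep 16, Sep 17, Sep 18, Sep 19, skipping weekends) reaches Friday, 19 September 2025.
The date on which the withholding of payment becomes due: 7 calendar days after 19 September 2025 is 26 September 2025.

26 September 2025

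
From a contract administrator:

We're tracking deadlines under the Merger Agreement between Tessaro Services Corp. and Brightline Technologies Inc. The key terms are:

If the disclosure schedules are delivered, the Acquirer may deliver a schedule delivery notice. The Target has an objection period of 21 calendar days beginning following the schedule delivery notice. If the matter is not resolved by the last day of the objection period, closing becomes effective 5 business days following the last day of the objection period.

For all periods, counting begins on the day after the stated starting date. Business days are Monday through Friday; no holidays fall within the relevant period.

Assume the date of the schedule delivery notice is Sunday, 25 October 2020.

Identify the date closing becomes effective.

20 November 2020

The last day of the objection period: 25 October 2020 + 21 days = 15 November 2020.
The date closing becomes effective: 5 business days after Sunday, 15 November 2020, skipping weekends — Nov 16, Nov 17, Nov 18, Nov 19, Nov 20 — lands on Friday, 20 November 2020.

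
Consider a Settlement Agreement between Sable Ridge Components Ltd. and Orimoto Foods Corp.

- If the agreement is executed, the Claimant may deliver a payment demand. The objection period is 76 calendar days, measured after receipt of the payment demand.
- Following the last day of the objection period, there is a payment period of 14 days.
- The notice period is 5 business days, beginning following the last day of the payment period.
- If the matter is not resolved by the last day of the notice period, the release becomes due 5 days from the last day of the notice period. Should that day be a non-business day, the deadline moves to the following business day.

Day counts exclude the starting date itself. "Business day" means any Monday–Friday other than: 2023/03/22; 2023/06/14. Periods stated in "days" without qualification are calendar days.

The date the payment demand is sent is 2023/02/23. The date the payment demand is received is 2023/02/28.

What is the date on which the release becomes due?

The last day of the objection period: 76 calendar days after 2023/02/28 is 2023/05/15.
The last day of the payment period: 14 calendar days after 2023/05/15 is 2023/05/29.
The last day of the notice period: 5 business days after Monday, 2023/05/29, skipping weekends — May 30, May 31, Jun 1, Jun 2, Jun 5 — lands on Monday, 2023/06/05.
The date on which the release becomes due: 5 calendar days after 2023/06/05 is 2023/06/10. That falls on a Saturday, so it rolls to the next business day, Monday, 2023/06/12.

2023/06/12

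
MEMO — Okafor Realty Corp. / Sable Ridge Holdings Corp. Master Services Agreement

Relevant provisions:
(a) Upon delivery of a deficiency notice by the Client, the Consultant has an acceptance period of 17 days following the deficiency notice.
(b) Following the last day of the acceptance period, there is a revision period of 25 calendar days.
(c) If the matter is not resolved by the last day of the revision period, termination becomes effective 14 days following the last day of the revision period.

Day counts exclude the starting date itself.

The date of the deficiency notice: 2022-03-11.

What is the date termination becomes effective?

2022-05-06

The last day of the acceptance period: 2022-03-11 + 17 days = 2022-03-28.
The last day of the revision period: 25 calendar days after 2022-03-28 is 2022-04-22.
The date termination becomes effective: 14 calendar days after 2022-04-22 is 2022-05-06.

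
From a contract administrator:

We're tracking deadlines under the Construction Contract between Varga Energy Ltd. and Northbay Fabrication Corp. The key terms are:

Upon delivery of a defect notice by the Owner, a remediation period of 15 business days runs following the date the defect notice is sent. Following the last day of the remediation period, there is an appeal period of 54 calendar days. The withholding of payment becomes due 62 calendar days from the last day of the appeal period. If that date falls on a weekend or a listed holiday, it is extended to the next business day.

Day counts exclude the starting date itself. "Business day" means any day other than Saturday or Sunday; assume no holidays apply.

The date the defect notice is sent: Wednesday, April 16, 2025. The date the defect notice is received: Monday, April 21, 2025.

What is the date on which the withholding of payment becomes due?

September 1, 2025

The last day of the remediation period: 15 business days after Wednesday, April 16, 2025, skipping weekends — Apr 17, Apr 18, Apr 21, Apr 22, …, May 5, May 6, May 7 — lands on Wednesday, May 7, 2025.
The last day of the appeal period: May 7, 2025 + 54 days = June 30, 2025.
The date on which the withholding of payment becomes due: 62 calendar days after June 30, 2025 is August 31, 2025. That falls on a Sunday, so it rolls to the next business day, Monday, September 1, 2025.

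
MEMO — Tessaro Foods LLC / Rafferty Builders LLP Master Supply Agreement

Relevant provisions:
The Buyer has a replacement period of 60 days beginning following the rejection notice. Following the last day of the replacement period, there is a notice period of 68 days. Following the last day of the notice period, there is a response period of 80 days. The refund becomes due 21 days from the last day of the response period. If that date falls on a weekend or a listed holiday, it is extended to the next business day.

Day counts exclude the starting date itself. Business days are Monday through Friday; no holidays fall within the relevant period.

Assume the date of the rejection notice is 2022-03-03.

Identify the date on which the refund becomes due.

2022-10-18

Adding 60 calendar days to 2022-03-03 gives 2022-05-02, which is the last day of the replacement period.
Adding 68 calendar days to 2022-05-02 gives 2022-07-09, which is the last day of the notice period.
The last day of the response period: 80 calendar days after 2022-07-09 is 2022-09-27.
Adding 21 calendar days to 2022-09-27 gives 2022-10-18, which is the date on which the refund becomes due. 2022-10-18 is a Tuesday, so no roll-forward applies.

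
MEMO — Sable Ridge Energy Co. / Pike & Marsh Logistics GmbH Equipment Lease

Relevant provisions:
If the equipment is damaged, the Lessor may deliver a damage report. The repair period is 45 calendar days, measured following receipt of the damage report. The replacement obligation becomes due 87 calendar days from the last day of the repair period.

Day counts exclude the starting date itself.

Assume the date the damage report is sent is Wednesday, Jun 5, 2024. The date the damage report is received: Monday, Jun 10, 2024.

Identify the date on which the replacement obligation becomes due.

The last day of the repair period: Jun 10, 2024 + 45 days = Jul 25, 2024.
Adding 87 calendar days to Jul 25, 2024 gives Oct 20, 2024, which is the date on which the replacement obligation becomes due.

Oct 20, 2024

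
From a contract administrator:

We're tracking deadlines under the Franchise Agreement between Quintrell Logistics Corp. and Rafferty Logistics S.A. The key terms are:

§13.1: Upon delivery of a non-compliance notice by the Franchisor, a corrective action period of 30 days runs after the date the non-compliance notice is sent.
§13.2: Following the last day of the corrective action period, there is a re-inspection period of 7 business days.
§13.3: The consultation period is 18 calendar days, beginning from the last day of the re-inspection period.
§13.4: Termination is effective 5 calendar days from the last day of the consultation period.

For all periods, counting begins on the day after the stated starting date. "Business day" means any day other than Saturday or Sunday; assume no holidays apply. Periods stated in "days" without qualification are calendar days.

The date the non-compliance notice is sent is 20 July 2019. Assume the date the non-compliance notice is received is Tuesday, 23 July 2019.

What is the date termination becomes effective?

20 September 2019

The last day of the corrective action period: 20 July 2019 + 30 days = 19 August 2019.
From Monday, 19 August 2019, 7 business days (Aug 20, Aug 21, Aug 22, Aug 23, Aug 26, Aug 27, Aug 28, skipping weekends) brings us to Wednesday, 28 August 2019, which is the last day of the re-inspection period.
Adding 18 calendar days to 28 August 2019 gives 15 September 2019, which is the last day of the consultation period.
Adding 5 calendar days to 15 September 2019 gives 20 September 2019, which is the date termination becomes effective.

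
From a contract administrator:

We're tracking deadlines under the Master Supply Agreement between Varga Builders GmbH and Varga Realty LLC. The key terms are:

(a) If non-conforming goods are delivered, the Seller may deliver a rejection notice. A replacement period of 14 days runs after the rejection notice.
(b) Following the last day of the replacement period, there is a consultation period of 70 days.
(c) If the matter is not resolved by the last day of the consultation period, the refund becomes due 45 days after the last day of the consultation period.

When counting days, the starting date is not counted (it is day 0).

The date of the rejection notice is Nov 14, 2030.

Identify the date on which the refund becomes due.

Mar 23, 2031

The last day of the replacement period: Nov 14, 2030 + 14 days = Nov 28, 2030.
Adding 70 calendar days to Nov 28, 2030 gives Feb 6, 2031, which is the last day of the consultation period.
The date on which the refund becomes due: Feb 6, 2031 + 45 days = Mar 23, 2031.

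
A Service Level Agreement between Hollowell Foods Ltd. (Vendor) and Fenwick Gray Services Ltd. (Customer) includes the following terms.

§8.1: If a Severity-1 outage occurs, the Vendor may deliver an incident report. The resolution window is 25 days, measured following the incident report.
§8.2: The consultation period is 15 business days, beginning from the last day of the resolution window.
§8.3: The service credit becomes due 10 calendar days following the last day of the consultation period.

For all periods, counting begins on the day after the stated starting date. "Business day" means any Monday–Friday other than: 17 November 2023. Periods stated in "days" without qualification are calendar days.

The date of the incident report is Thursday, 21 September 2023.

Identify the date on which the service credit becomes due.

The last day of the resolution window: 21 September 2023 + 25 days = 16 October 2023.
From Monday, 16 October 2023, 15 business days (Oct 17, Oct 18, Oct 19, Oct 20, …, Nov 2, Nov 3, Nov 6, skipping weekends) brings us to Monday, 6 November 2023, which is the last day of the consultation period.
The date on which the service credit becomes due: 10 calendar days after 6 November 2023 is 16 November 2023.

16 November 2023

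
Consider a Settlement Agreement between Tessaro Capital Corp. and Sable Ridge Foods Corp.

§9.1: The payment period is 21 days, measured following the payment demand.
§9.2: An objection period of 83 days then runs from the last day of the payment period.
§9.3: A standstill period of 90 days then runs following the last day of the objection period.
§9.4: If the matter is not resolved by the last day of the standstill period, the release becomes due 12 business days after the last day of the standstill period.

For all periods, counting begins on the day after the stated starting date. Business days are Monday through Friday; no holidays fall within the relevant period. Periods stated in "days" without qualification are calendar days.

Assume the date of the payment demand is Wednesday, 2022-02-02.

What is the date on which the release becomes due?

2022-08-31

Adding 21 calendar days to 2022-02-02 gives 2022-02-23, which is the last day of the payment period.
Adding 83 calendar days to 2022-02-23 gives 2022-05-17, which is the last day of the objection period.
Adding 90 calendar days to 2022-05-17 gives 2022-08-15, which is the last day of the standstill period.
From Monday, 2022-08-15, 12 business days (Aug 16, Aug 17, Aug 18, Aug 19, …, Aug 29, Aug 30, Aug 31, skipping weekends) brings us to Wednesday, 2022-08-31, which is the date on which the release becomes due.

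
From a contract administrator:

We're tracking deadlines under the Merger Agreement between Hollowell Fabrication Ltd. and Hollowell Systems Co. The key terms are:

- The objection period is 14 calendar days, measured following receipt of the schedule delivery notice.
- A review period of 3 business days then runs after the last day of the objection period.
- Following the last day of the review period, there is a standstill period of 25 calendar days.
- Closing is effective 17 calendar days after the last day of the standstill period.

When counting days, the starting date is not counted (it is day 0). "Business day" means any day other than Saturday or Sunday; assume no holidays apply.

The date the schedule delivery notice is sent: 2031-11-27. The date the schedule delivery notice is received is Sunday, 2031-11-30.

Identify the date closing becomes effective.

2032-01-28

Adding 14 calendar days to 2031-11-30 gives 2031-12-14, which is the last day of the objection period.
From Sunday, 2031-12-14, 3 business days (Dec 15, Dec 16, Dec 17, skipping weekends) brings us to Wednesday, 2031-12-17, which is the last day of the review period.
The last day of the standstill period: 25 calendar days after 2031-12-17 is 2032-01-11.
Adding 17 calendar days to 2032-01-11 gives 2032-01-28, which is the date closing becomes effective.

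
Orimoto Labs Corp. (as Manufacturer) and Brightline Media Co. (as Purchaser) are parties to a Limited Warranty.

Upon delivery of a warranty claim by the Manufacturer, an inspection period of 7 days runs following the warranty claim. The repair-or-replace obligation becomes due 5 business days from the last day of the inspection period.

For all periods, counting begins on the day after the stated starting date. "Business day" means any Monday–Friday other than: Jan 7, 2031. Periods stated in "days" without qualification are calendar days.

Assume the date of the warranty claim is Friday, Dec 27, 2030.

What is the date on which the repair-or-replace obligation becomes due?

Adding 7 calendar days to Dec 27, 2030 gives Jan 3, 2031, which is the last day of the inspection period.
From Friday, Jan 3, 2031, 5 business days (Jan 6, Jan 8, Jan 9, Jan 10, Jan 13, skipping weekends and the listed holiday on Jan 7) brings us to Monday, Jan 13, 2031, which is the date on which the repair-or-replace obligation becomes due.

Jan 13, 2031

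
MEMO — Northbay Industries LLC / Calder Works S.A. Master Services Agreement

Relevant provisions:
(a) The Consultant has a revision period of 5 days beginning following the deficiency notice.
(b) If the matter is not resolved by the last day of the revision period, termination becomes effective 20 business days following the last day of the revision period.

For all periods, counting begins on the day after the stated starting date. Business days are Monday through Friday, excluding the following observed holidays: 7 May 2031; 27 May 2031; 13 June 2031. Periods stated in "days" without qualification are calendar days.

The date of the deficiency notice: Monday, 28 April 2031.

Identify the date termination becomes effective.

The last day of the revision period: 5 calendar days after 28 April 2031 is 3 May 2031.
The date termination becomes effective: counting 20 business days from Saturday, 3 May 2031 (May 5, May 6, May 8, May 9, …, May 30, Jun 2, Jun 3, skipping weekends and the listed holidays on May 7, May 27) reaches Tuesday, 3 June 2031.

3 June 2031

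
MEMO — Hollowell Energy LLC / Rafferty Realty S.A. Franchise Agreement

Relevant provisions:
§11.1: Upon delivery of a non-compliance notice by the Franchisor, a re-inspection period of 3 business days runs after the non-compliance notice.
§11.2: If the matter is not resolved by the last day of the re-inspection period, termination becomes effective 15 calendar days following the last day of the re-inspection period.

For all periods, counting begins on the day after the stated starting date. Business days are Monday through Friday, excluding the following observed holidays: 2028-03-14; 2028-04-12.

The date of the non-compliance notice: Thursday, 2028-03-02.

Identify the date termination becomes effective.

2028-03-22

From Thursday, 2028-03-02, 3 business days (Mar 3, Mar 6, Mar 7, skipping weekends) brings us to Tuesday, 2028-03-07, which is the last day of the re-inspection period.
The date termination becomes effective: 15 calendar days after 2028-03-07 is 2028-03-22.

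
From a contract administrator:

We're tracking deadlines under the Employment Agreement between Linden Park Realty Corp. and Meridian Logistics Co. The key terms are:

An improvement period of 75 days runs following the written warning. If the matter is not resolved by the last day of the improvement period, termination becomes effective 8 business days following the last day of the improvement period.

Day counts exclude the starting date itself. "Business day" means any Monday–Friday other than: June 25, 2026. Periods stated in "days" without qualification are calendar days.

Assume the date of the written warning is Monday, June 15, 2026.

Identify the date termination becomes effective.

The last day of the improvement period: 75 calendar days after June 15, 2026 is August 29, 2026.
From Saturday, August 29, 2026, 8 business days (Aug 31, Sep 1, Sep 2, Sep 3, Sep 4, Sep 7, Sep 8, Sep 9, skipping weekends) brings us to Wednesday, September 9, 2026, which is the date termination becomes effective.

September 9, 2026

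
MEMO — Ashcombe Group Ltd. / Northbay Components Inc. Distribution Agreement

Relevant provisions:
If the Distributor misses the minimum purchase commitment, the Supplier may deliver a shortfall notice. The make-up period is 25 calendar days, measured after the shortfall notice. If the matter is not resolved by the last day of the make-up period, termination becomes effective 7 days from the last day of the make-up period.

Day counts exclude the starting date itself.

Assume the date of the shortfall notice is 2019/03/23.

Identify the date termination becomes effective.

The last day of the make-up period: 2019/03/23 + 25 days = 2019/04/17.
The date termination becomes effective: 2019/04/17 + 7 days = 2019/04/24.

2019/04/24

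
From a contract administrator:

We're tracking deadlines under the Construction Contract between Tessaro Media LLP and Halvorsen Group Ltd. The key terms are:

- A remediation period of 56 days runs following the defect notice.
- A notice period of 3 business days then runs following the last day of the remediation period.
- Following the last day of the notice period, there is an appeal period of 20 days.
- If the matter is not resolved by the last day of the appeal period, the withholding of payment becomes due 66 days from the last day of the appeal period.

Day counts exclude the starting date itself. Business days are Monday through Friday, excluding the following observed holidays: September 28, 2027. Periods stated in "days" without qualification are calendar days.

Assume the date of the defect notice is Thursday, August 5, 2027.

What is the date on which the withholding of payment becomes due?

December 30, 2027

The last day of the remediation period: August 5, 2027 + 56 days = September 30, 2027.
The last day of the notice period: counting 3 business days from Thursday, September 30, 2027 (Oct 1, Oct 4, Oct 5, skipping weekends) reaches Tuesday, October 5, 2027.
The last day of the appeal period: 20 calendar days after October 5, 2027 is October 25, 2027.
Adding 66 calendar days to October 25, 2027 gives December 30, 2027, which is the date on which the withholding of payment becomes due.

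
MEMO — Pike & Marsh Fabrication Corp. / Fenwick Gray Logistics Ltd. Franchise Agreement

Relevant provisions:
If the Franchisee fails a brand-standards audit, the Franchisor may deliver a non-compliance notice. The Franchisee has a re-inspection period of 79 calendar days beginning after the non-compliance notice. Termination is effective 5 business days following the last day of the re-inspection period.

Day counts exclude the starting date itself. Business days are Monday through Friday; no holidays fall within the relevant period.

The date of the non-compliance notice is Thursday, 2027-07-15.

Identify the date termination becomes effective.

2027-10-08

The last day of the re-inspection period: 79 calendar days after 2027-07-15 is 2027-10-02.
The date termination becomes effective: 5 business days after Saturday, 2027-10-02, skipping weekends — Oct 4, Oct 5, Oct 6, Oct 7, Oct 8 — lands on Friday, 2027-10-08.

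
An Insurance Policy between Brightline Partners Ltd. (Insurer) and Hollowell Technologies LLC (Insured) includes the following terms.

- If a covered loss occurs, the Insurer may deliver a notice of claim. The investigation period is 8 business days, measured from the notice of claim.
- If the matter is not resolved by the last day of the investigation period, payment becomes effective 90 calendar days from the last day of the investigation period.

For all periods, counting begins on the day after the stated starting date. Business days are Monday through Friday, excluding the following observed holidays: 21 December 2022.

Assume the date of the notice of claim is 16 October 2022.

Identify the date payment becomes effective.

24 January 2023

The last day of the investigation period: counting 8 business days from Sunday, 16 October 2022 (Oct 17, Oct 18, Oct 19, Oct 20, Oct 21, Oct 24, Oct 25, Oct 26, skipping weekends) reaches Wednesday, 26 October 2022.
The date payment becomes effective: 26 October 2022 + 90 days = 24 January 2023.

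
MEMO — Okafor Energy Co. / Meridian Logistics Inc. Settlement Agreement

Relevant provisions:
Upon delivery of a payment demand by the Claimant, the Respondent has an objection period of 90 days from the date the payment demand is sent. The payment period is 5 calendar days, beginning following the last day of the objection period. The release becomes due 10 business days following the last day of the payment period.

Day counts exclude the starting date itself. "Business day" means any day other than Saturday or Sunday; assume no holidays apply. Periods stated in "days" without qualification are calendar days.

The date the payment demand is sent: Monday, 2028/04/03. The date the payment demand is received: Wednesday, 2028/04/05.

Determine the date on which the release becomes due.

2028/07/21

Adding 90 calendar days to 2028/04/03 gives 2028/07/02, which is the last day of the objection period.
The last day of the payment period: 5 calendar days after 2028/07/02 is 2028/07/07.
The date on which the release becomes due: counting 10 business days from Friday, 2028/07/07 (Jul 10, Jul 11, Jul 12, Jul 13, Jul 14, Jul 17, Jul 18, Jul 19, Jul 20, Jul 21, skipping weekends) reaches Friday, 2028/07/21.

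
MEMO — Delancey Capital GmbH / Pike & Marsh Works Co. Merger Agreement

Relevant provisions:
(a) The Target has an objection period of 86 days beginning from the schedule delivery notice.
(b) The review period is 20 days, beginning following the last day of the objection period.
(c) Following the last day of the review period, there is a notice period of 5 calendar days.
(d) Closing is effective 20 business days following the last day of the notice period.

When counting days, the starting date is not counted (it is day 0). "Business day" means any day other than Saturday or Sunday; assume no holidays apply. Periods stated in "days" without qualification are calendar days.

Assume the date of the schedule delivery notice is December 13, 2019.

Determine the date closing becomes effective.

Adding 86 calendar days to December 13, 2019 gives March 8, 2020, which is the last day of the objection period.
Adding 20 calendar days to March 8, 2020 gives March 28, 2020, which is the last day of the review period.
Adding 5 calendar days to March 28, 2020 gives April 2, 2020, which is the last day of the notice period.
From Thursday, April 2, 2020, 20 business days (Apr 3, Apr 6, Apr 7, Apr 8, …, Apr 28, Apr 29, Apr 30, skipping weekends) brings us to Thursday, April 30, 2020, which is the date closing becomes effective.

April 30, 2020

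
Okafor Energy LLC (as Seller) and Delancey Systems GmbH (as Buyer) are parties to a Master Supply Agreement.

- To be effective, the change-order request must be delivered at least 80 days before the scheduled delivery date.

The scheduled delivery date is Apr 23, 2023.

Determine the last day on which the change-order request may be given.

Feb 2, 2023

Counting back 80 calendar days from Apr 23, 2023 gives Feb 2, 2023.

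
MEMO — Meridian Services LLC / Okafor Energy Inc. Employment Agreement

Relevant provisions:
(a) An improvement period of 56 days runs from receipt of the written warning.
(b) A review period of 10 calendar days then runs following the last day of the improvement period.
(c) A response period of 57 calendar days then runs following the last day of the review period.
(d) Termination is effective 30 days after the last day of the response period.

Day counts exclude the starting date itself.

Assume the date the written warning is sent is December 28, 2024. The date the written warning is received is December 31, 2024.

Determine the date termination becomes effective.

June 2, 2025

The last day of the improvement period: December 31, 2024 + 56 days = February 25, 2025.
The last day of the review period: 10 calendar days after February 25, 2025 is March 7, 2025.
The last day of the response period: March 7, 2025 + 57 days = May 3, 2025.
The date termination becomes effective: 30 calendar days after May 3, 2025 is June 2, 2025.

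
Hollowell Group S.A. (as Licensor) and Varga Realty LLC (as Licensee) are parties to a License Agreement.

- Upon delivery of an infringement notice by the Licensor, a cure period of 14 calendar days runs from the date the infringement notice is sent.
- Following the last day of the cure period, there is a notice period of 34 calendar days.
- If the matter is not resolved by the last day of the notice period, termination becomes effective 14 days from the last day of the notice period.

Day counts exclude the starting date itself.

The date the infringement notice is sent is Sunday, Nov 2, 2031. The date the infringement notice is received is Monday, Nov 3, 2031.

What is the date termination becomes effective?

Jan 3, 2032

Adding 14 calendar days to Nov 2, 2031 gives Nov 16, 2031, which is the last day of the cure period.
The last day of the notice period: Nov 16, 2031 + 34 days = Dec 20, 2031.
The date termination becomes effective: 14 calendar days after Dec 20, 2031 is Jan 3, 2032.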